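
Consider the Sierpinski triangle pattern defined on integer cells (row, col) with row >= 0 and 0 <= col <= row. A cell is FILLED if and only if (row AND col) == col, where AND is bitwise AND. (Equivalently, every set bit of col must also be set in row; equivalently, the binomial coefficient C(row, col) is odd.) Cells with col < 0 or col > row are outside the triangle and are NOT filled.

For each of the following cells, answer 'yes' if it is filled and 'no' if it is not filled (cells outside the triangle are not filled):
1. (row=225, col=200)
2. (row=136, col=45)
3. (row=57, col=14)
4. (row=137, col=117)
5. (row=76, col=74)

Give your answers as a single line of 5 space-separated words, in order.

(225,200): row=0b11100001, col=0b11001000, row AND col = 0b11000000 = 192; 192 != 200 -> empty
(136,45): row=0b10001000, col=0b101101, row AND col = 0b1000 = 8; 8 != 45 -> empty
(57,14): row=0b111001, col=0b1110, row AND col = 0b1000 = 8; 8 != 14 -> empty
(137,117): row=0b10001001, col=0b1110101, row AND col = 0b1 = 1; 1 != 117 -> empty
(76,74): row=0b1001100, col=0b1001010, row AND col = 0b1001000 = 72; 72 != 74 -> empty

Answer: no no no no no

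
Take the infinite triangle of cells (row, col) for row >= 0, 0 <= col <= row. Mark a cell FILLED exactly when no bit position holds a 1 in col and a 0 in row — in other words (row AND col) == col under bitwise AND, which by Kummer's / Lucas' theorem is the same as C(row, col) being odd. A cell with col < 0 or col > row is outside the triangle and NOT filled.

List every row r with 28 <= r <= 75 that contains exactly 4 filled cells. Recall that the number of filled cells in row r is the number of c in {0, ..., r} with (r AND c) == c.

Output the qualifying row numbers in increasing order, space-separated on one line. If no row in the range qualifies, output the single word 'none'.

Answer: 33 34 36 40 48 65 66 68 72

Derivation:
Row r has 2^popcount(r) filled cells, so we need popcount(r) = log2(4) = 2.
Scan r = 28..75 and keep those with exactly 2 one-bits:
r=28=11100 popcount=3 -> skip
r=29=11101 popcount=4 -> skip
r=30=11110 popcount=4 -> skip
r=31=11111 popcount=5 -> skip
r=32=100000 popcount=1 -> skip
r=33=100001 popcount=2 -> KEEP
r=34=100010 popcount=2 -> KEEP
r=35=100011 popcount=3 -> skip
r=36=100100 popcount=2 -> KEEP
r=37=100101 popcount=3 -> skip
r=38=100110 popcount=3 -> skip
r=39=100111 popcount=4 -> skip
r=40=101000 popcount=2 -> KEEP
r=41=101001 popcount=3 -> skip
r=42=101010 popcount=3 -> skip
r=43=101011 popcount=4 -> skip
r=44=101100 popcount=3 -> skip
r=45=101101 popcount=4 -> skip
r=46=101110 popcount=4 -> skip
r=47=101111 popcount=5 -> skip
r=48=110000 popcount=2 -> KEEP
r=49=110001 popcount=3 -> skip
r=50=110010 popcount=3 -> skip
r=51=110011 popcount=4 -> skip
r=52=110100 popcount=3 -> skip
r=53=110101 popcount=4 -> skip
r=54=110110 popcount=4 -> skip
r=55=110111 popcount=5 -> skip
r=56=111000 popcount=3 -> skip
r=57=111001 popcount=4 -> skip
r=58=111010 popcount=4 -> skip
r=59=111011 popcount=5 -> skip
r=60=111100 popcount=4 -> skip
r=61=111101 popcount=5 -> skip
r=62=111110 popcount=5 -> skip
r=63=111111 popcount=6 -> skip
r=64=1000000 popcount=1 -> skip
r=65=1000001 popcount=2 -> KEEP
r=66=1000010 popcount=2 -> KEEP
r=67=1000011 popcount=3 -> skip
r=68=1000100 popcount=2 -> KEEP
r=69=1000101 popcount=3 -> skip
r=70=1000110 popcount=3 -> skip
r=71=1000111 popcount=4 -> skip
r=72=1001000 popcount=2 -> KEEP
r=73=1001001 popcount=3 -> skip
r=74=1001010 popcount=3 -> skip
r=75=1001011 popcount=4 -> skip
Kept rows: 33 34 36 40 48 65 66 68 72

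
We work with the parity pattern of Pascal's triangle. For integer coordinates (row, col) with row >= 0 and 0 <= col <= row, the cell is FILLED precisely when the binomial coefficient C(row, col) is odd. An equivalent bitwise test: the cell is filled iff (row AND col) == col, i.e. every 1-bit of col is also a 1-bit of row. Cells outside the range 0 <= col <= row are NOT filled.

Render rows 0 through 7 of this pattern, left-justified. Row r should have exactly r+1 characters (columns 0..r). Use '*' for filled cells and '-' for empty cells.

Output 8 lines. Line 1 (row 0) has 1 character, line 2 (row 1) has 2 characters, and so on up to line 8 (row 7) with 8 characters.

Answer: *
**
*-*
****
*---*
**--**
*-*-*-*
********

Derivation:
r0=0: *
r1=1: **
r2=10: *-*
r3=11: ****
r4=100: *---*
r5=101: **--**
r6=110: *-*-*-*
r7=111: ********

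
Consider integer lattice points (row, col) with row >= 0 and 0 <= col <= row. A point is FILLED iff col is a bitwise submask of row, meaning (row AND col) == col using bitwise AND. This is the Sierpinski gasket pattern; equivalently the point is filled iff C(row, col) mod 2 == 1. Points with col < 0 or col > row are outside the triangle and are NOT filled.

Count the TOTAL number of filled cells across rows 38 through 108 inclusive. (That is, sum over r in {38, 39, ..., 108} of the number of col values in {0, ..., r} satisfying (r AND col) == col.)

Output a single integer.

Answer: 1138

Derivation:
r38=100110 pc3: +8 =8
r39=100111 pc4: +16 =24
r40=101000 pc2: +4 =28
r41=101001 pc3: +8 =36
r42=101010 pc3: +8 =44
r43=101011 pc4: +16 =60
r44=101100 pc3: +8 =68
r45=101101 pc4: +16 =84
r46=101110 pc4: +16 =100
r47=101111 pc5: +32 =132
r48=110000 pc2: +4 =136
r49=110001 pc3: +8 =144
r50=110010 pc3: +8 =152
r51=110011 pc4: +16 =168
r52=110100 pc3: +8 =176
r53=110101 pc4: +16 =192
r54=110110 pc4: +16 =208
r55=110111 pc5: +32 =240
r56=111000 pc3: +8 =248
r57=111001 pc4: +16 =264
r58=111010 pc4: +16 =280
r59=111011 pc5: +32 =312
r60=111100 pc4: +16 =328
r61=111101 pc5: +32 =360
r62=111110 pc5: +32 =392
r63=111111 pc6: +64 =456
r64=1000000 pc1: +2 =458
r65=1000001 pc2: +4 =462
r66=1000010 pc2: +4 =466
r67=1000011 pc3: +8 =474
r68=1000100 pc2: +4 =478
r69=1000101 pc3: +8 =486
r70=1000110 pc3: +8 =494
r71=1000111 pc4: +16 =510
r72=1001000 pc2: +4 =514
r73=1001001 pc3: +8 =522
r74=1001010 pc3: +8 =530
r75=1001011 pc4: +16 =546
r76=1001100 pc3: +8 =554
r77=1001101 pc4: +16 =570
r78=1001110 pc4: +16 =586
r79=1001111 pc5: +32 =618
r80=1010000 pc2: +4 =622
r81=1010001 pc3: +8 =630
r82=1010010 pc3: +8 =638
r83=1010011 pc4: +16 =654
r84=1010100 pc3: +8 =662
r85=1010101 pc4: +16 =678
r86=1010110 pc4: +16 =694
r87=1010111 pc5: +32 =726
r88=1011000 pc3: +8 =734
r89=1011001 pc4: +16 =750
r90=1011010 pc4: +16 =766
r91=1011011 pc5: +32 =798
r92=1011100 pc4: +16 =814
r93=1011101 pc5: +32 =846
r94=1011110 pc5: +32 =878
r95=1011111 pc6: +64 =942
r96=1100000 pc2: +4 =946
r97=1100001 pc3: +8 =954
r98=1100010 pc3: +8 =962
r99=1100011 pc4: +16 =978
r100=1100100 pc3: +8 =986
r101=1100101 pc4: +16 =1002
r102=1100110 pc4: +16 =1018
r103=1100111 pc5: +32 =1050
r104=1101000 pc3: +8 =1058
r105=1101001 pc4: +16 =1074
r106=1101010 pc4: +16 =1090
r107=1101011 pc5: +32 =1122
r108=1101100 pc4: +16 =1138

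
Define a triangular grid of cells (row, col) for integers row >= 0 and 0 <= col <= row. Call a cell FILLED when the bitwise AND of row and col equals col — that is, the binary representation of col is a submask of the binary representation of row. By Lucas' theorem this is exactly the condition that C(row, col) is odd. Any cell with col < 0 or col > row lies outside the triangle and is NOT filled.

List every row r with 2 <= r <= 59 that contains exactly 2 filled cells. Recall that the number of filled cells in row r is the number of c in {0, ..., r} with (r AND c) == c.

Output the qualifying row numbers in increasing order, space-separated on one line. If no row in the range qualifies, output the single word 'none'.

Answer: 2 4 8 16 32

Derivation:
Row r has 2^popcount(r) filled cells, so we need popcount(r) = log2(2) = 1.
Scan r = 2..59 and keep those with exactly 1 one-bits:
r=2=10 popcount=1 -> KEEP
r=3=11 popcount=2 -> skip
r=4=100 popcount=1 -> KEEP
r=5=101 popcount=2 -> skip
r=6=110 popcount=2 -> skip
r=7=111 popcount=3 -> skip
r=8=1000 popcount=1 -> KEEP
r=9=1001 popcount=2 -> skip
r=10=1010 popcount=2 -> skip
r=11=1011 popcount=3 -> skip
r=12=1100 popcount=2 -> skip
r=13=1101 popcount=3 -> skip
r=14=1110 popcount=3 -> skip
r=15=1111 popcount=4 -> skip
r=16=10000 popcount=1 -> KEEP
r=17=10001 popcount=2 -> skip
r=18=10010 popcount=2 -> skip
r=19=10011 popcount=3 -> skip
r=20=10100 popcount=2 -> skip
r=21=10101 popcount=3 -> skip
r=22=10110 popcount=3 -> skip
r=23=10111 popcount=4 -> skip
r=24=11000 popcount=2 -> skip
r=25=11001 popcount=3 -> skip
r=26=11010 popcount=3 -> skip
r=27=11011 popcount=4 -> skip
r=28=11100 popcount=3 -> skip
r=29=11101 popcount=4 -> skip
r=30=11110 popcount=4 -> skip
r=31=11111 popcount=5 -> skip
r=32=100000 popcount=1 -> KEEP
r=33=100001 popcount=2 -> skip
r=34=100010 popcount=2 -> skip
r=35=100011 popcount=3 -> skip
r=36=100100 popcount=2 -> skip
r=37=100101 popcount=3 -> skip
r=38=100110 popcount=3 -> skip
r=39=100111 popcount=4 -> skip
r=40=101000 popcount=2 -> skip
r=41=101001 popcount=3 -> skip
r=42=101010 popcount=3 -> skip
r=43=101011 popcount=4 -> skip
r=44=101100 popcount=3 -> skip
r=45=101101 popcount=4 -> skip
r=46=101110 popcount=4 -> skip
r=47=101111 popcount=5 -> skip
r=48=110000 popcount=2 -> skip
r=49=110001 popcount=3 -> skip
r=50=110010 popcount=3 -> skip
r=51=110011 popcount=4 -> skip
r=52=110100 popcount=3 -> skip
r=53=110101 popcount=4 -> skip
r=54=110110 popcount=4 -> skip
r=55=110111 popcount=5 -> skip
r=56=111000 popcount=3 -> skip
r=57=111001 popcount=4 -> skip
r=58=111010 popcount=4 -> skip
r=59=111011 popcount=5 -> skip
Kept rows: 2 4 8 16 32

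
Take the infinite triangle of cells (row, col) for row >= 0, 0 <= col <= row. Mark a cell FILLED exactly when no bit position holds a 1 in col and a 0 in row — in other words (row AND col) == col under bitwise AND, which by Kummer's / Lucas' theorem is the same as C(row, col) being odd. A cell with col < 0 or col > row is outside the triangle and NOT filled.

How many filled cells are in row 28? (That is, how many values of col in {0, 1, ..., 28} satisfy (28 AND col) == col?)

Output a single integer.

Answer: 8

Derivation:
28 in binary = 11100
popcount(28) = number of 1-bits in 11100 = 3
A col c satisfies (28 AND c) == c iff every set bit of c is also set in 28; each of the 3 set bits of 28 can independently be on or off in c.
count = 2^3 = 8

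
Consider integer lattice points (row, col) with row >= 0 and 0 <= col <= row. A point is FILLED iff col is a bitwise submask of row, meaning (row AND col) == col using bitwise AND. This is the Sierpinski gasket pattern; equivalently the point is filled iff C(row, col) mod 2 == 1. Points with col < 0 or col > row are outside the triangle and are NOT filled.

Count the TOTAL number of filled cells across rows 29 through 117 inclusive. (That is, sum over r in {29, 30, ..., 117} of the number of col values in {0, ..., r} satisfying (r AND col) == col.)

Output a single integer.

Answer: 1480

Derivation:
r29=11101 pc4: +16 =16
r30=11110 pc4: +16 =32
r31=11111 pc5: +32 =64
r32=100000 pc1: +2 =66
r33=100001 pc2: +4 =70
r34=100010 pc2: +4 =74
r35=100011 pc3: +8 =82
r36=100100 pc2: +4 =86
r37=100101 pc3: +8 =94
r38=100110 pc3: +8 =102
r39=100111 pc4: +16 =118
r40=101000 pc2: +4 =122
r41=101001 pc3: +8 =130
r42=101010 pc3: +8 =138
r43=101011 pc4: +16 =154
r44=101100 pc3: +8 =162
r45=101101 pc4: +16 =178
r46=101110 pc4: +16 =194
r47=101111 pc5: +32 =226
r48=110000 pc2: +4 =230
r49=110001 pc3: +8 =238
r50=110010 pc3: +8 =246
r51=110011 pc4: +16 =262
r52=110100 pc3: +8 =270
r53=110101 pc4: +16 =286
r54=110110 pc4: +16 =302
r55=110111 pc5: +32 =334
r56=111000 pc3: +8 =342
r57=111001 pc4: +16 =358
r58=111010 pc4: +16 =374
r59=111011 pc5: +32 =406
r60=111100 pc4: +16 =422
r61=111101 pc5: +32 =454
r62=111110 pc5: +32 =486
r63=111111 pc6: +64 =550
r64=1000000 pc1: +2 =552
r65=1000001 pc2: +4 =556
r66=1000010 pc2: +4 =560
r67=1000011 pc3: +8 =568
r68=1000100 pc2: +4 =572
r69=1000101 pc3: +8 =580
r70=1000110 pc3: +8 =588
r71=1000111 pc4: +16 =604
r72=1001000 pc2: +4 =608
r73=1001001 pc3: +8 =616
r74=1001010 pc3: +8 =624
r75=1001011 pc4: +16 =640
r76=1001100 pc3: +8 =648
r77=1001101 pc4: +16 =664
r78=1001110 pc4: +16 =680
r79=1001111 pc5: +32 =712
r80=1010000 pc2: +4 =716
r81=1010001 pc3: +8 =724
r82=1010010 pc3: +8 =732
r83=1010011 pc4: +16 =748
r84=1010100 pc3: +8 =756
r85=1010101 pc4: +16 =772
r86=1010110 pc4: +16 =788
r87=1010111 pc5: +32 =820
r88=1011000 pc3: +8 =828
r89=1011001 pc4: +16 =844
r90=1011010 pc4: +16 =860
r91=1011011 pc5: +32 =892
r92=1011100 pc4: +16 =908
r93=1011101 pc5: +32 =940
r94=1011110 pc5: +32 =972
r95=1011111 pc6: +64 =1036
r96=1100000 pc2: +4 =1040
r97=1100001 pc3: +8 =1048
r98=1100010 pc3: +8 =1056
r99=1100011 pc4: +16 =1072
r100=1100100 pc3: +8 =1080
r101=1100101 pc4: +16 =1096
r102=1100110 pc4: +16 =1112
r103=1100111 pc5: +32 =1144
r104=1101000 pc3: +8 =1152
r105=1101001 pc4: +16 =1168
r106=1101010 pc4: +16 =1184
r107=1101011 pc5: +32 =1216
r108=1101100 pc4: +16 =1232
r109=1101101 pc5: +32 =1264
r110=1101110 pc5: +32 =1296
r111=1101111 pc6: +64 =1360
r112=1110000 pc3: +8 =1368
r113=1110001 pc4: +16 =1384
r114=1110010 pc4: +16 =1400
r115=1110011 pc5: +32 =1432
r116=1110100 pc4: +16 =1448
r117=1110101 pc5: +32 =1480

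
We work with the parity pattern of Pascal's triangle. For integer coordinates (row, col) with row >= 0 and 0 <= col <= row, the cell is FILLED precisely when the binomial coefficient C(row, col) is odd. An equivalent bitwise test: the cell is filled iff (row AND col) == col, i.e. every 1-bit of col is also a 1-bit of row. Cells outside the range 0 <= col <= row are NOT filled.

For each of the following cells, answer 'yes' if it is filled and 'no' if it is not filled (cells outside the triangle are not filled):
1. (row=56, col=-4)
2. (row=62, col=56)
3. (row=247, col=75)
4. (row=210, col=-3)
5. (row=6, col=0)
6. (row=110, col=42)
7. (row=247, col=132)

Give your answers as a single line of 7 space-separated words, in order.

(56,-4): col outside [0, 56] -> not filled
(62,56): row=0b111110, col=0b111000, row AND col = 0b111000 = 56; 56 == 56 -> filled
(247,75): row=0b11110111, col=0b1001011, row AND col = 0b1000011 = 67; 67 != 75 -> empty
(210,-3): col outside [0, 210] -> not filled
(6,0): row=0b110, col=0b0, row AND col = 0b0 = 0; 0 == 0 -> filled
(110,42): row=0b1101110, col=0b101010, row AND col = 0b101010 = 42; 42 == 42 -> filled
(247,132): row=0b11110111, col=0b10000100, row AND col = 0b10000100 = 132; 132 == 132 -> filled

Answer: no yes no no yes yes yes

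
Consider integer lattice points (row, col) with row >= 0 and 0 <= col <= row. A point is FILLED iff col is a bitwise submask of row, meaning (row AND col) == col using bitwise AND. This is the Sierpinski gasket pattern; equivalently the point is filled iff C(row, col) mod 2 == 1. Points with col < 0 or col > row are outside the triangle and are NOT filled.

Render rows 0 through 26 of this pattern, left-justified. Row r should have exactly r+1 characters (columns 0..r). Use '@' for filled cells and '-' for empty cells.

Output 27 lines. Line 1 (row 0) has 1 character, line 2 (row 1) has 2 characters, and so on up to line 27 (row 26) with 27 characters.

Answer: @
@@
@-@
@@@@
@---@
@@--@@
@-@-@-@
@@@@@@@@
@-------@
@@------@@
@-@-----@-@
@@@@----@@@@
@---@---@---@
@@--@@--@@--@@
@-@-@-@-@-@-@-@
@@@@@@@@@@@@@@@@
@---------------@
@@--------------@@
@-@-------------@-@
@@@@------------@@@@
@---@-----------@---@
@@--@@----------@@--@@
@-@-@-@---------@-@-@-@
@@@@@@@@--------@@@@@@@@
@-------@-------@-------@
@@------@@------@@------@@
@-@-----@-@-----@-@-----@-@

Derivation:
r0=0: @
r1=1: @@
r2=10: @-@
r3=11: @@@@
r4=100: @---@
r5=101: @@--@@
r6=110: @-@-@-@
r7=111: @@@@@@@@
r8=1000: @-------@
r9=1001: @@------@@
r10=1010: @-@-----@-@
r11=1011: @@@@----@@@@
r12=1100: @---@---@---@
r13=1101: @@--@@--@@--@@
r14=1110: @-@-@-@-@-@-@-@
r15=1111: @@@@@@@@@@@@@@@@
r16=10000: @---------------@
r17=10001: @@--------------@@
r18=10010: @-@-------------@-@
r19=10011: @@@@------------@@@@
r20=10100: @---@-----------@---@
r21=10101: @@--@@----------@@--@@
r22=10110: @-@-@-@---------@-@-@-@
r23=10111: @@@@@@@@--------@@@@@@@@
r24=11000: @-------@-------@-------@
r25=11001: @@------@@------@@------@@
r26=11010: @-@-----@-@-----@-@-----@-@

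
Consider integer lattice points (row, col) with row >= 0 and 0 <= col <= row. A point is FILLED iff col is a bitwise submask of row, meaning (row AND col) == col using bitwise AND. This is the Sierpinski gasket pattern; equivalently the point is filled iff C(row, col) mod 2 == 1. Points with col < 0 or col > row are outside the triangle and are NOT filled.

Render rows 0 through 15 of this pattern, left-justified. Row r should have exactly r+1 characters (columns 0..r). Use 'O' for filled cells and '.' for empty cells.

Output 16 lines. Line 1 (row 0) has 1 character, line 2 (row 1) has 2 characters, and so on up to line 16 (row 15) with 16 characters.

Answer: O
OO
O.O
OOOO
O...O
OO..OO
O.O.O.O
OOOOOOOO
O.......O
OO......OO
O.O.....O.O
OOOO....OOOO
O...O...O...O
OO..OO..OO..OO
O.O.O.O.O.O.O.O
OOOOOOOOOOOOOOOO

Derivation:
r0=0: O
r1=1: OO
r2=10: O.O
r3=11: OOOO
r4=100: O...O
r5=101: OO..OO
r6=110: O.O.O.O
r7=111: OOOOOOOO
r8=1000: O.......O
r9=1001: OO......OO
r10=1010: O.O.....O.O
r11=1011: OOOO....OOOO
r12=1100: O...O...O...O
r13=1101: OO..OO..OO..OO
r14=1110: O.O.O.O.O.O.O.O
r15=1111: OOOOOOOOOOOOOOOO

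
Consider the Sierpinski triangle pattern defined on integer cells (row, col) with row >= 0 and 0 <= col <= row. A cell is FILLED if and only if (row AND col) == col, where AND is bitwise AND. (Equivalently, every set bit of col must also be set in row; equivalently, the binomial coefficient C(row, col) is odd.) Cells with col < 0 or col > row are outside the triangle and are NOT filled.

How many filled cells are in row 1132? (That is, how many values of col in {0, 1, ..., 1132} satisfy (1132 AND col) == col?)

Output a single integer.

Answer: 32

Derivation:
1132 in binary = 10001101100
popcount(1132) = number of 1-bits in 10001101100 = 5
A col c satisfies (1132 AND c) == c iff every set bit of c is also set in 1132; each of the 5 set bits of 1132 can independently be on or off in c.
count = 2^5 = 32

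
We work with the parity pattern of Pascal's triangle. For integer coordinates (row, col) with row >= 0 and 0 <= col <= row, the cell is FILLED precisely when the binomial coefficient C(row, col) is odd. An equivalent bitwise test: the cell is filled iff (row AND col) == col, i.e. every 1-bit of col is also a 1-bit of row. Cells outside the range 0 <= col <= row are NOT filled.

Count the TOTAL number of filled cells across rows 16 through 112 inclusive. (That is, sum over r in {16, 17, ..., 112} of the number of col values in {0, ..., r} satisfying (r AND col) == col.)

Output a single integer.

Answer: 1466

Derivation:
r16=10000 pc1: +2 =2
r17=10001 pc2: +4 =6
r18=10010 pc2: +4 =10
r19=10011 pc3: +8 =18
r20=10100 pc2: +4 =22
r21=10101 pc3: +8 =30
r22=10110 pc3: +8 =38
r23=10111 pc4: +16 =54
r24=11000 pc2: +4 =58
r25=11001 pc3: +8 =66
r26=11010 pc3: +8 =74
r27=11011 pc4: +16 =90
r28=11100 pc3: +8 =98
r29=11101 pc4: +16 =114
r30=11110 pc4: +16 =130
r31=11111 pc5: +32 =162
r32=100000 pc1: +2 =164
r33=100001 pc2: +4 =168
r34=100010 pc2: +4 =172
r35=100011 pc3: +8 =180
r36=100100 pc2: +4 =184
r37=100101 pc3: +8 =192
r38=100110 pc3: +8 =200
r39=100111 pc4: +16 =216
r40=101000 pc2: +4 =220
r41=101001 pc3: +8 =228
r42=101010 pc3: +8 =236
r43=101011 pc4: +16 =252
r44=101100 pc3: +8 =260
r45=101101 pc4: +16 =276
r46=101110 pc4: +16 =292
r47=101111 pc5: +32 =324
r48=110000 pc2: +4 =328
r49=110001 pc3: +8 =336
r50=110010 pc3: +8 =344
r51=110011 pc4: +16 =360
r52=110100 pc3: +8 =368
r53=110101 pc4: +16 =384
r54=110110 pc4: +16 =400
r55=110111 pc5: +32 =432
r56=111000 pc3: +8 =440
r57=111001 pc4: +16 =456
r58=111010 pc4: +16 =472
r59=111011 pc5: +32 =504
r60=111100 pc4: +16 =520
r61=111101 pc5: +32 =552
r62=111110 pc5: +32 =584
r63=111111 pc6: +64 =648
r64=1000000 pc1: +2 =650
r65=1000001 pc2: +4 =654
r66=1000010 pc2: +4 =658
r67=1000011 pc3: +8 =666
r68=1000100 pc2: +4 =670
r69=1000101 pc3: +8 =678
r70=1000110 pc3: +8 =686
r71=1000111 pc4: +16 =702
r72=1001000 pc2: +4 =706
r73=1001001 pc3: +8 =714
r74=1001010 pc3: +8 =722
r75=1001011 pc4: +16 =738
r76=1001100 pc3: +8 =746
r77=1001101 pc4: +16 =762
r78=1001110 pc4: +16 =778
r79=1001111 pc5: +32 =810
r80=1010000 pc2: +4 =814
r81=1010001 pc3: +8 =822
r82=1010010 pc3: +8 =830
r83=1010011 pc4: +16 =846
r84=1010100 pc3: +8 =854
r85=1010101 pc4: +16 =870
r86=1010110 pc4: +16 =886
r87=1010111 pc5: +32 =918
r88=1011000 pc3: +8 =926
r89=1011001 pc4: +16 =942
r90=1011010 pc4: +16 =958
r91=1011011 pc5: +32 =990
r92=1011100 pc4: +16 =1006
r93=1011101 pc5: +32 =1038
r94=1011110 pc5: +32 =1070
r95=1011111 pc6: +64 =1134
r96=1100000 pc2: +4 =1138
r97=1100001 pc3: +8 =1146
r98=1100010 pc3: +8 =1154
r99=1100011 pc4: +16 =1170
r100=1100100 pc3: +8 =1178
r101=1100101 pc4: +16 =1194
r102=1100110 pc4: +16 =1210
r103=1100111 pc5: +32 =1242
r104=1101000 pc3: +8 =1250
r105=1101001 pc4: +16 =1266
r106=1101010 pc4: +16 =1282
r107=1101011 pc5: +32 =1314
r108=1101100 pc4: +16 =1330
r109=1101101 pc5: +32 =1362
r110=1101110 pc5: +32 =1394
r111=1101111 pc6: +64 =1458
r112=1110000 pc3: +8 =1466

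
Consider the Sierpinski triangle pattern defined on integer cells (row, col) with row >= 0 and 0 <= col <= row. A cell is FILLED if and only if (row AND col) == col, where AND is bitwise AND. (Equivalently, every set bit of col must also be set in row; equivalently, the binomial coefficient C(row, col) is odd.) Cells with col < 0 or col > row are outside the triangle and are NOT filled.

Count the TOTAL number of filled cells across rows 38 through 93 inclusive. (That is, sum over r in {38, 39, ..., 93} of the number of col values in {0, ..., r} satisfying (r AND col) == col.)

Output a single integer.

r38=100110 pc3: +8 =8
r39=100111 pc4: +16 =24
r40=101000 pc2: +4 =28
r41=101001 pc3: +8 =36
r42=101010 pc3: +8 =44
r43=101011 pc4: +16 =60
r44=101100 pc3: +8 =68
r45=101101 pc4: +16 =84
r46=101110 pc4: +16 =100
r47=101111 pc5: +32 =132
r48=110000 pc2: +4 =136
r49=110001 pc3: +8 =144
r50=110010 pc3: +8 =152
r51=110011 pc4: +16 =168
r52=110100 pc3: +8 =176
r53=110101 pc4: +16 =192
r54=110110 pc4: +16 =208
r55=110111 pc5: +32 =240
r56=111000 pc3: +8 =248
r57=111001 pc4: +16 =264
r58=111010 pc4: +16 =280
r59=111011 pc5: +32 =312
r60=111100 pc4: +16 =328
r61=111101 pc5: +32 =360
r62=111110 pc5: +32 =392
r63=111111 pc6: +64 =456
r64=1000000 pc1: +2 =458
r65=1000001 pc2: +4 =462
r66=1000010 pc2: +4 =466
r67=1000011 pc3: +8 =474
r68=1000100 pc2: +4 =478
r69=1000101 pc3: +8 =486
r70=1000110 pc3: +8 =494
r71=1000111 pc4: +16 =510
r72=1001000 pc2: +4 =514
r73=1001001 pc3: +8 =522
r74=1001010 pc3: +8 =530
r75=1001011 pc4: +16 =546
r76=1001100 pc3: +8 =554
r77=1001101 pc4: +16 =570
r78=1001110 pc4: +16 =586
r79=1001111 pc5: +32 =618
r80=1010000 pc2: +4 =622
r81=1010001 pc3: +8 =630
r82=1010010 pc3: +8 =638
r83=1010011 pc4: +16 =654
r84=1010100 pc3: +8 =662
r85=1010101 pc4: +16 =678
r86=1010110 pc4: +16 =694
r87=1010111 pc5: +32 =726
r88=1011000 pc3: +8 =734
r89=1011001 pc4: +16 =750
r90=1011010 pc4: +16 =766
r91=1011011 pc5: +32 =798
r92=1011100 pc4: +16 =814
r93=1011101 pc5: +32 =846

Answer: 846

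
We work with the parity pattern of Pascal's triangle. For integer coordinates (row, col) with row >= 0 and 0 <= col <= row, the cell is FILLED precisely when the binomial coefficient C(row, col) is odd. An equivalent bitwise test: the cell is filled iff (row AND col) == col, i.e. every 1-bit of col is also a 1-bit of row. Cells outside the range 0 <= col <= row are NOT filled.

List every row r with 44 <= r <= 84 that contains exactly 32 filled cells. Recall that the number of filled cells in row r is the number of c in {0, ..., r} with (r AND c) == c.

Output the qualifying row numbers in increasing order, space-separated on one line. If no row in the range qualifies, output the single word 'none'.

Row r has 2^popcount(r) filled cells, so we need popcount(r) = log2(32) = 5.
Scan r = 44..84 and keep those with exactly 5 one-bits:
r=44=101100 popcount=3 -> skip
r=45=101101 popcount=4 -> skip
r=46=101110 popcount=4 -> skip
r=47=101111 popcount=5 -> KEEP
r=48=110000 popcount=2 -> skip
r=49=110001 popcount=3 -> skip
r=50=110010 popcount=3 -> skip
r=51=110011 popcount=4 -> skip
r=52=110100 popcount=3 -> skip
r=53=110101 popcount=4 -> skip
r=54=110110 popcount=4 -> skip
r=55=110111 popcount=5 -> KEEP
r=56=111000 popcount=3 -> skip
r=57=111001 popcount=4 -> skip
r=58=111010 popcount=4 -> skip
r=59=111011 popcount=5 -> KEEP
r=60=111100 popcount=4 -> skip
r=61=111101 popcount=5 -> KEEP
r=62=111110 popcount=5 -> KEEP
r=63=111111 popcount=6 -> skip
r=64=1000000 popcount=1 -> skip
r=65=1000001 popcount=2 -> skip
r=66=1000010 popcount=2 -> skip
r=67=1000011 popcount=3 -> skip
r=68=1000100 popcount=2 -> skip
r=69=1000101 popcount=3 -> skip
r=70=1000110 popcount=3 -> skip
r=71=1000111 popcount=4 -> skip
r=72=1001000 popcount=2 -> skip
r=73=1001001 popcount=3 -> skip
r=74=1001010 popcount=3 -> skip
r=75=1001011 popcount=4 -> skip
r=76=1001100 popcount=3 -> skip
r=77=1001101 popcount=4 -> skip
r=78=1001110 popcount=4 -> skip
r=79=1001111 popcount=5 -> KEEP
r=80=1010000 popcount=2 -> skip
r=81=1010001 popcount=3 -> skip
r=82=1010010 popcount=3 -> skip
r=83=1010011 popcount=4 -> skip
r=84=1010100 popcount=3 -> skip
Kept rows: 47 55 59 61 62 79

Answer: 47 55 59 61 62 79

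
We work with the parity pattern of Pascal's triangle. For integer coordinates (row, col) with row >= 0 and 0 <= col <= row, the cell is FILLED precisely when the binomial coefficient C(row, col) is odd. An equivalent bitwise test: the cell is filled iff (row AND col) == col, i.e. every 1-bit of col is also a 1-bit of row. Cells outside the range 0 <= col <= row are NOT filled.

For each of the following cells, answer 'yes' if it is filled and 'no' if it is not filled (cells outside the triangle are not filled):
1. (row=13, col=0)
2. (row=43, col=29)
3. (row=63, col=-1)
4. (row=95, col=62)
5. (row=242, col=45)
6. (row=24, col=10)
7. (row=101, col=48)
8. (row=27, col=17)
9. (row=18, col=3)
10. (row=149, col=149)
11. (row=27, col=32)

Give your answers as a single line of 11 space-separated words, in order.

(13,0): row=0b1101, col=0b0, row AND col = 0b0 = 0; 0 == 0 -> filled
(43,29): row=0b101011, col=0b11101, row AND col = 0b1001 = 9; 9 != 29 -> empty
(63,-1): col outside [0, 63] -> not filled
(95,62): row=0b1011111, col=0b111110, row AND col = 0b11110 = 30; 30 != 62 -> empty
(242,45): row=0b11110010, col=0b101101, row AND col = 0b100000 = 32; 32 != 45 -> empty
(24,10): row=0b11000, col=0b1010, row AND col = 0b1000 = 8; 8 != 10 -> empty
(101,48): row=0b1100101, col=0b110000, row AND col = 0b100000 = 32; 32 != 48 -> empty
(27,17): row=0b11011, col=0b10001, row AND col = 0b10001 = 17; 17 == 17 -> filled
(18,3): row=0b10010, col=0b11, row AND col = 0b10 = 2; 2 != 3 -> empty
(149,149): row=0b10010101, col=0b10010101, row AND col = 0b10010101 = 149; 149 == 149 -> filled
(27,32): col outside [0, 27] -> not filled

Answer: yes no no no no no no yes no yes no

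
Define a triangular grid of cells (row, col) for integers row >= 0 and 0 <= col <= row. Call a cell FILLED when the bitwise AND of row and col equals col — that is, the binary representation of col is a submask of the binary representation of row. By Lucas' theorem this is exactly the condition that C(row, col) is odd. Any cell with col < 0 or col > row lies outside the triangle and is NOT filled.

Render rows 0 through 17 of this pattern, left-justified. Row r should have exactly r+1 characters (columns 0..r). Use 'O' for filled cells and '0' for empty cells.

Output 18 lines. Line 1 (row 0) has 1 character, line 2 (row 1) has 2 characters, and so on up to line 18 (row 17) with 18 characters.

r0=0: O
r1=1: OO
r2=10: O0O
r3=11: OOOO
r4=100: O000O
r5=101: OO00OO
r6=110: O0O0O0O
r7=111: OOOOOOOO
r8=1000: O0000000O
r9=1001: OO000000OO
r10=1010: O0O00000O0O
r11=1011: OOOO0000OOOO
r12=1100: O000O000O000O
r13=1101: OO00OO00OO00OO
r14=1110: O0O0O0O0O0O0O0O
r15=1111: OOOOOOOOOOOOOOOO
r16=10000: O000000000000000O
r17=10001: OO00000000000000OO

Answer: O
OO
O0O
OOOO
O000O
OO00OO
O0O0O0O
OOOOOOOO
O0000000O
OO000000OO
O0O00000O0O
OOOO0000OOOO
O000O000O000O
OO00OO00OO00OO
O0O0O0O0O0O0O0O
OOOOOOOOOOOOOOOO
O000000000000000O
OO00000000000000OO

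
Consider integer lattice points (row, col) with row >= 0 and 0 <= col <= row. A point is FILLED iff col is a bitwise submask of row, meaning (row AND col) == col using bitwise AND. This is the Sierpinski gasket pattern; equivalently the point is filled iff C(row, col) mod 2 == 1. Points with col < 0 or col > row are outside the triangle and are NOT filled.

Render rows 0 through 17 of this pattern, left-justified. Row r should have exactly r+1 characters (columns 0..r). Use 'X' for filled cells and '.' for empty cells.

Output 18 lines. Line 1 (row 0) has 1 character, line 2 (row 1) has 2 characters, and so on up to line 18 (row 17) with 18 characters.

Answer: X
XX
X.X
XXXX
X...X
XX..XX
X.X.X.X
XXXXXXXX
X.......X
XX......XX
X.X.....X.X
XXXX....XXXX
X...X...X...X
XX..XX..XX..XX
X.X.X.X.X.X.X.X
XXXXXXXXXXXXXXXX
X...............X
XX..............XX

Derivation:
r0=0: X
r1=1: XX
r2=10: X.X
r3=11: XXXX
r4=100: X...X
r5=101: XX..XX
r6=110: X.X.X.X
r7=111: XXXXXXXX
r8=1000: X.......X
r9=1001: XX......XX
r10=1010: X.X.....X.X
r11=1011: XXXX....XXXX
r12=1100: X...X...X...X
r13=1101: XX..XX..XX..XX
r14=1110: X.X.X.X.X.X.X.X
r15=1111: XXXXXXXXXXXXXXXX
r16=10000: X...............X
r17=10001: XX..............XX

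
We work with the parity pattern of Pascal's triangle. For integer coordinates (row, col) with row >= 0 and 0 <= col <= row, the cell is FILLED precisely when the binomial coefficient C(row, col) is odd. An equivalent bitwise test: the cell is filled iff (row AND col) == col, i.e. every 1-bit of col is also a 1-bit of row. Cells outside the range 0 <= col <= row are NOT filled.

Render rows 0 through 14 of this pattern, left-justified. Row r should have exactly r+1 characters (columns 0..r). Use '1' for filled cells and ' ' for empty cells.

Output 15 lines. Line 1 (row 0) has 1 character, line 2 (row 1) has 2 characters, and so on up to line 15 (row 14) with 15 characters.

r0=0: 1
r1=1: 11
r2=10: 1 1
r3=11: 1111
r4=100: 1   1
r5=101: 11  11
r6=110: 1 1 1 1
r7=111: 11111111
r8=1000: 1       1
r9=1001: 11      11
r10=1010: 1 1     1 1
r11=1011: 1111    1111
r12=1100: 1   1   1   1
r13=1101: 11  11  11  11
r14=1110: 1 1 1 1 1 1 1 1

Answer: 1
11
1 1
1111
1   1
11  11
1 1 1 1
11111111
1       1
11      11
1 1     1 1
1111    1111
1   1   1   1
11  11  11  11
1 1 1 1 1 1 1 1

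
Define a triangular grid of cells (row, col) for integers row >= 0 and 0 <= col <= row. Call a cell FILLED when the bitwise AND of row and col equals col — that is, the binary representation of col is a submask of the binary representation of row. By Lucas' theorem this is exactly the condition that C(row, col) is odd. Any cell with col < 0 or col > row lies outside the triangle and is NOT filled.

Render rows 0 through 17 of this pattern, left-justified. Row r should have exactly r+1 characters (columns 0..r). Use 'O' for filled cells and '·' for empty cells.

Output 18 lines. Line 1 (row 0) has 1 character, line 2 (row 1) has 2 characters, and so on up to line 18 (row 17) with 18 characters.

Answer: O
OO
O·O
OOOO
O···O
OO··OO
O·O·O·O
OOOOOOOO
O·······O
OO······OO
O·O·····O·O
OOOO····OOOO
O···O···O···O
OO··OO··OO··OO
O·O·O·O·O·O·O·O
OOOOOOOOOOOOOOOO
O···············O
OO··············OO

Derivation:
r0=0: O
r1=1: OO
r2=10: O·O
r3=11: OOOO
r4=100: O···O
r5=101: OO··OO
r6=110: O·O·O·O
r7=111: OOOOOOOO
r8=1000: O·······O
r9=1001: OO······OO
r10=1010: O·O·····O·O
r11=1011: OOOO····OOOO
r12=1100: O···O···O···O
r13=1101: OO··OO··OO··OO
r14=1110: O·O·O·O·O·O·O·O
r15=1111: OOOOOOOOOOOOOOOO
r16=10000: O···············O
r17=10001: OO··············OO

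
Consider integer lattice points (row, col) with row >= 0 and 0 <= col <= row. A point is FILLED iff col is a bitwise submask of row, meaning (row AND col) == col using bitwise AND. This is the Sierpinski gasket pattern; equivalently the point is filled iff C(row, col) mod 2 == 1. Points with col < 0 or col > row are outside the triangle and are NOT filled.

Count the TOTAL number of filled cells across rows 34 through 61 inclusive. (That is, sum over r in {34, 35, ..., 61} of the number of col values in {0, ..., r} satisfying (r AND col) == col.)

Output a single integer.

r34=100010 pc2: +4 =4
r35=100011 pc3: +8 =12
r36=100100 pc2: +4 =16
r37=100101 pc3: +8 =24
r38=100110 pc3: +8 =32
r39=100111 pc4: +16 =48
r40=101000 pc2: +4 =52
r41=101001 pc3: +8 =60
r42=101010 pc3: +8 =68
r43=101011 pc4: +16 =84
r44=101100 pc3: +8 =92
r45=101101 pc4: +16 =108
r46=101110 pc4: +16 =124
r47=101111 pc5: +32 =156
r48=110000 pc2: +4 =160
r49=110001 pc3: +8 =168
r50=110010 pc3: +8 =176
r51=110011 pc4: +16 =192
r52=110100 pc3: +8 =200
r53=110101 pc4: +16 =216
r54=110110 pc4: +16 =232
r55=110111 pc5: +32 =264
r56=111000 pc3: +8 =272
r57=111001 pc4: +16 =288
r58=111010 pc4: +16 =304
r59=111011 pc5: +32 =336
r60=111100 pc4: +16 =352
r61=111101 pc5: +32 =384

Answer: 384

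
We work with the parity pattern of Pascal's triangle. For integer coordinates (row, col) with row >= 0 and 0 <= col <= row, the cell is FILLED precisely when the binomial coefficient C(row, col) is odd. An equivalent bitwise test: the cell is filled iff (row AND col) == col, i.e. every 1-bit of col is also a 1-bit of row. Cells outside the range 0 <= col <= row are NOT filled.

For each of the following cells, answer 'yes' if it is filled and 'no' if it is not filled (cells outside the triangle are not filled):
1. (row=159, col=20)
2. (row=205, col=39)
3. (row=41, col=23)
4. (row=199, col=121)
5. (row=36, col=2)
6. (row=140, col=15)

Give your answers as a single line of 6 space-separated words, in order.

Answer: yes no no no no no

Derivation:
(159,20): row=0b10011111, col=0b10100, row AND col = 0b10100 = 20; 20 == 20 -> filled
(205,39): row=0b11001101, col=0b100111, row AND col = 0b101 = 5; 5 != 39 -> empty
(41,23): row=0b101001, col=0b10111, row AND col = 0b1 = 1; 1 != 23 -> empty
(199,121): row=0b11000111, col=0b1111001, row AND col = 0b1000001 = 65; 65 != 121 -> empty
(36,2): row=0b100100, col=0b10, row AND col = 0b0 = 0; 0 != 2 -> empty
(140,15): row=0b10001100, col=0b1111, row AND col = 0b1100 = 12; 12 != 15 -> empty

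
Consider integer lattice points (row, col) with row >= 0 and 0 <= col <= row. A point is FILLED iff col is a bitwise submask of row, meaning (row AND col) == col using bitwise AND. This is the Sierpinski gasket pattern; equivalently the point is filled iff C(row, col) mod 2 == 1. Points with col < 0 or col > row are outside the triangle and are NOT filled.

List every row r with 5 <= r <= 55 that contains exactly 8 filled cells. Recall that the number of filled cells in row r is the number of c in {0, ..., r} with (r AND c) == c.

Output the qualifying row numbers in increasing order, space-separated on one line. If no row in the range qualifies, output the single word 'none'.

Answer: 7 11 13 14 19 21 22 25 26 28 35 37 38 41 42 44 49 50 52

Derivation:
Row r has 2^popcount(r) filled cells, so we need popcount(r) = log2(8) = 3.
Scan r = 5..55 and keep those with exactly 3 one-bits:
r=5=101 popcount=2 -> skip
r=6=110 popcount=2 -> skip
r=7=111 popcount=3 -> KEEP
r=8=1000 popcount=1 -> skip
r=9=1001 popcount=2 -> skip
r=10=1010 popcount=2 -> skip
r=11=1011 popcount=3 -> KEEP
r=12=1100 popcount=2 -> skip
r=13=1101 popcount=3 -> KEEP
r=14=1110 popcount=3 -> KEEP
r=15=1111 popcount=4 -> skip
r=16=10000 popcount=1 -> skip
r=17=10001 popcount=2 -> skip
r=18=10010 popcount=2 -> skip
r=19=10011 popcount=3 -> KEEP
r=20=10100 popcount=2 -> skip
r=21=10101 popcount=3 -> KEEP
r=22=10110 popcount=3 -> KEEP
r=23=10111 popcount=4 -> skip
r=24=11000 popcount=2 -> skip
r=25=11001 popcount=3 -> KEEP
r=26=11010 popcount=3 -> KEEP
r=27=11011 popcount=4 -> skip
r=28=11100 popcount=3 -> KEEP
r=29=11101 popcount=4 -> skip
r=30=11110 popcount=4 -> skip
r=31=11111 popcount=5 -> skip
r=32=100000 popcount=1 -> skip
r=33=100001 popcount=2 -> skip
r=34=100010 popcount=2 -> skip
r=35=100011 popcount=3 -> KEEP
r=36=100100 popcount=2 -> skip
r=37=100101 popcount=3 -> KEEP
r=38=100110 popcount=3 -> KEEP
r=39=100111 popcount=4 -> skip
r=40=101000 popcount=2 -> skip
r=41=101001 popcount=3 -> KEEP
r=42=101010 popcount=3 -> KEEP
r=43=101011 popcount=4 -> skip
r=44=101100 popcount=3 -> KEEP
r=45=101101 popcount=4 -> skip
r=46=101110 popcount=4 -> skip
r=47=101111 popcount=5 -> skip
r=48=110000 popcount=2 -> skip
r=49=110001 popcount=3 -> KEEP
r=50=110010 popcount=3 -> KEEP
r=51=110011 popcount=4 -> skip
r=52=110100 popcount=3 -> KEEP
r=53=110101 popcount=4 -> skip
r=54=110110 popcount=4 -> skip
r=55=110111 popcount=5 -> skip
Kept rows: 7 11 13 14 19 21 22 25 26 28 35 37 38 41 42 44 49 50 52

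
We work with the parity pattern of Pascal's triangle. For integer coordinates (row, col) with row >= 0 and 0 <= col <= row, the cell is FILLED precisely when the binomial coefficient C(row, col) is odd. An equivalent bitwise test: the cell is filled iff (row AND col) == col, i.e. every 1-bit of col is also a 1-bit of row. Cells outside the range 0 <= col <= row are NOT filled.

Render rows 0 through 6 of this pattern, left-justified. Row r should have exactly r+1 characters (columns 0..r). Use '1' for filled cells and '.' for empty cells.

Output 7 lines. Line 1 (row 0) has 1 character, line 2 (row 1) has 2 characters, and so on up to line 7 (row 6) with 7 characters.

r0=0: 1
r1=1: 11
r2=10: 1.1
r3=11: 1111
r4=100: 1...1
r5=101: 11..11
r6=110: 1.1.1.1

Answer: 1
11
1.1
1111
1...1
11..11
1.1.1.1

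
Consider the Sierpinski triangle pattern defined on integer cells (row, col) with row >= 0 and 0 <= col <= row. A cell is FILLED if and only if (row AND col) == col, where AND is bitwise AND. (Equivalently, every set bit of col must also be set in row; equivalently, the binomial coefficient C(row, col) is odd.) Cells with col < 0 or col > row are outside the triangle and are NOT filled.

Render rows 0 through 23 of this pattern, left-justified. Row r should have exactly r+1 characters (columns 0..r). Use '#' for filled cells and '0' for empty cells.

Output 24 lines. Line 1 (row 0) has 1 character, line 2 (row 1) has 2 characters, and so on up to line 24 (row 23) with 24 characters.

r0=0: #
r1=1: ##
r2=10: #0#
r3=11: ####
r4=100: #000#
r5=101: ##00##
r6=110: #0#0#0#
r7=111: ########
r8=1000: #0000000#
r9=1001: ##000000##
r10=1010: #0#00000#0#
r11=1011: ####0000####
r12=1100: #000#000#000#
r13=1101: ##00##00##00##
r14=1110: #0#0#0#0#0#0#0#
r15=1111: ################
r16=10000: #000000000000000#
r17=10001: ##00000000000000##
r18=10010: #0#0000000000000#0#
r19=10011: ####000000000000####
r20=10100: #000#00000000000#000#
r21=10101: ##00##0000000000##00##
r22=10110: #0#0#0#000000000#0#0#0#
r23=10111: ########00000000########

Answer: #
##
#0#
####
#000#
##00##
#0#0#0#
########
#0000000#
##000000##
#0#00000#0#
####0000####
#000#000#000#
##00##00##00##
#0#0#0#0#0#0#0#
################
#000000000000000#
##00000000000000##
#0#0000000000000#0#
####000000000000####
#000#00000000000#000#
##00##0000000000##00##
#0#0#0#000000000#0#0#0#
########00000000########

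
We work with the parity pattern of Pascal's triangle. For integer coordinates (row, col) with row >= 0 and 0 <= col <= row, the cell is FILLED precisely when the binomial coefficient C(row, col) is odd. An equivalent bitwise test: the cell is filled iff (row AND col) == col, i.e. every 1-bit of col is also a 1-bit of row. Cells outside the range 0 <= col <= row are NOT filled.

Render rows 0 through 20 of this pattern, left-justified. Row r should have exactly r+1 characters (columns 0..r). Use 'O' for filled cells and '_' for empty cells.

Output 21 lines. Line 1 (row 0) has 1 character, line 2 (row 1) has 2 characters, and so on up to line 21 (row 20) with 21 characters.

r0=0: O
r1=1: OO
r2=10: O_O
r3=11: OOOO
r4=100: O___O
r5=101: OO__OO
r6=110: O_O_O_O
r7=111: OOOOOOOO
r8=1000: O_______O
r9=1001: OO______OO
r10=1010: O_O_____O_O
r11=1011: OOOO____OOOO
r12=1100: O___O___O___O
r13=1101: OO__OO__OO__OO
r14=1110: O_O_O_O_O_O_O_O
r15=1111: OOOOOOOOOOOOOOOO
r16=10000: O_______________O
r17=10001: OO______________OO
r18=10010: O_O_____________O_O
r19=10011: OOOO____________OOOO
r20=10100: O___O___________O___O

Answer: O
OO
O_O
OOOO
O___O
OO__OO
O_O_O_O
OOOOOOOO
O_______O
OO______OO
O_O_____O_O
OOOO____OOOO
O___O___O___O
OO__OO__OO__OO
O_O_O_O_O_O_O_O
OOOOOOOOOOOOOOOO
O_______________O
OO______________OO
O_O_____________O_O
OOOO____________OOOO
O___O___________O___O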